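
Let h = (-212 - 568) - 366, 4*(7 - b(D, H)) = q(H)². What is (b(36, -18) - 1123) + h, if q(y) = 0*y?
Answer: -2262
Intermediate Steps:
q(y) = 0
b(D, H) = 7 (b(D, H) = 7 - ¼*0² = 7 - ¼*0 = 7 + 0 = 7)
h = -1146 (h = -780 - 366 = -1146)
(b(36, -18) - 1123) + h = (7 - 1123) - 1146 = -1116 - 1146 = -2262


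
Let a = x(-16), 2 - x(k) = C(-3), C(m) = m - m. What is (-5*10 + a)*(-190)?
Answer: 9120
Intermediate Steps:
C(m) = 0
x(k) = 2 (x(k) = 2 - 1*0 = 2 + 0 = 2)
a = 2
(-5*10 + a)*(-190) = (-5*10 + 2)*(-190) = (-50 + 2)*(-190) = -48*(-190) = 9120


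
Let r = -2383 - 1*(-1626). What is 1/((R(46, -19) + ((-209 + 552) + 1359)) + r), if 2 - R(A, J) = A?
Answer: 1/901 ≈ 0.0011099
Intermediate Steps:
R(A, J) = 2 - A
r = -757 (r = -2383 + 1626 = -757)
1/((R(46, -19) + ((-209 + 552) + 1359)) + r) = 1/(((2 - 1*46) + ((-209 + 552) + 1359)) - 757) = 1/(((2 - 46) + (343 + 1359)) - 757) = 1/((-44 + 1702) - 757) = 1/(1658 - 757) = 1/901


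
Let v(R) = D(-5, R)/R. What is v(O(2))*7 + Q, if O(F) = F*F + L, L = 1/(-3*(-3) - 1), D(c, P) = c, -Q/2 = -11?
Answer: 446/33 ≈ 13.515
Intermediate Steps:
Q = 22 (Q = -2*(-11) = 22)
L = 1/8 (L = 1/(9 - 1) = 1/8 ≈ 0.12500)
O(F) = 1/8 + F**2 (O(F) = F*F + 1/8 = F**2 + 1/8 = 1/8 + F**2)
v(R) = -5/R
v(O(2))*7 + Q = -5/(1/8 + 2**2)*7 + 22 = -5/(1/8 + 4)*7 + 22 = -5/33/8*7 + 22 = -5*8/33*7 + 22 = -40/33*7 + 22 = -280/33 + 22 = 446/33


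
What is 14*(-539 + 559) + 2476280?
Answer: 2476560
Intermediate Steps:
14*(-539 + 559) + 2476280 = 14*20 + 2476280 = 280 + 2476280 = 2476560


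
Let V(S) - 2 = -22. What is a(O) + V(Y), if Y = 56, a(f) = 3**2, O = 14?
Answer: -11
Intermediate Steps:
a(f) = 9
V(S) = -20 (V(S) = 2 - 22 = -20)
a(O) + V(Y) = 9 - 20 = -11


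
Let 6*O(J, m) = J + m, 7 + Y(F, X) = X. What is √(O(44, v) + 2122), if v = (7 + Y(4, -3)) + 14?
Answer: √76722/6 ≈ 46.165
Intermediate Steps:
Y(F, X) = -7 + X
v = 11 (v = (7 + (-7 - 3)) + 14 = (7 - 10) + 14 = -3 + 14 = 11)
O(J, m) = J/6 + m/6 (O(J, m) = (J + m)/6 = J/6 + m/6)
√(O(44, v) + 2122) = √(((⅙)*44 + (⅙)*11) + 2122) = √((22/3 + 11/6) + 2122) = √(55/6 + 2122) = √(12787/6) = √76722/6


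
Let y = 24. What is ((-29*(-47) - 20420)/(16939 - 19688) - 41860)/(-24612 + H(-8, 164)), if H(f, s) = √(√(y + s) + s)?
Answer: 115054083/(2749*(24612 - √(164 + 2*√47))) ≈ 1.7014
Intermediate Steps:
H(f, s) = √(s + √(24 + s)) (H(f, s) = √(√(24 + s) + s) = √(s + √(24 + s)))
((-29*(-47) - 20420)/(16939 - 19688) - 41860)/(-24612 + H(-8, 164)) = ((-29*(-47) - 20420)/(16939 - 19688) - 41860)/(-24612 + √(164 + √(24 + 164))) = ((1363 - 20420)/(-2749) - 41860)/(-24612 + √(164 + √188)) = (-19057*(-1/2749) - 41860)/(-24612 + √(164 + 2*√47)) = (19057/2749 - 41860)/(-24612 + √(164 + 2*√47)) = -115054083/(2749*(-24612 + √(164 + 2*√47)))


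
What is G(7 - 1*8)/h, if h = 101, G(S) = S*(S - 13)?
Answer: 14/101 ≈ 0.13861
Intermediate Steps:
G(S) = S*(-13 + S)
G(7 - 1*8)/h = ((7 - 1*8)*(-13 + (7 - 1*8)))/101 = ((7 - 8)*(-13 + (7 - 8)))*(1/101) = -(-13 - 1)*(1/101) = -1*(-14)*(1/101) = 14*(1/101) = 14/101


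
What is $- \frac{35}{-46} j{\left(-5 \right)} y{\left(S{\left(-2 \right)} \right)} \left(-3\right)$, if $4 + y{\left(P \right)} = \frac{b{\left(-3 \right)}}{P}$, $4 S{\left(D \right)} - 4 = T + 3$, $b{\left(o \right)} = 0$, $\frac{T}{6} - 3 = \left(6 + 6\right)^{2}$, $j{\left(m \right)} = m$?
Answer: $- \frac{1050}{23} \approx -45.652$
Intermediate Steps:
$T = 882$ ($T = 18 + 6 \left(6 + 6\right)^{2} = 18 + 6 \cdot 12^{2} = 18 + 6 \cdot 144 = 18 + 864 = 882$)
$S{\left(D \right)} = \frac{889}{4}$ ($S{\left(D \right)} = 1 + \frac{882 + 3}{4} = 1 + \frac{1}{4} \cdot 885 = 1 + \frac{885}{4} = \frac{889}{4}$)
$y{\left(P \right)} = -4$ ($y{\left(P \right)} = -4 + \frac{0}{P} = -4 + 0 = -4$)
$- \frac{35}{-46} j{\left(-5 \right)} y{\left(S{\left(-2 \right)} \right)} \left(-3\right) = - \frac{35}{-46} \left(-5\right) \left(\left(-4\right) \left(-3\right)\right) = \left(-35\right) \left(- \frac{1}{46}\right) \left(-5\right) 12 = \frac{35}{46} \left(-5\right) 12 = \left(- \frac{175}{46}\right) 12 = - \frac{1050}{23}$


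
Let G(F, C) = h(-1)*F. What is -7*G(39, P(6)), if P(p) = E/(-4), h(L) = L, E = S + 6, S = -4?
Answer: 273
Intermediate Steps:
E = 2 (E = -4 + 6 = 2)
P(p) = -½ (P(p) = 2/(-4) = 2*(-¼) = -½)
G(F, C) = -F
-7*G(39, P(6)) = -(-7)*39 = -7*(-39) = 273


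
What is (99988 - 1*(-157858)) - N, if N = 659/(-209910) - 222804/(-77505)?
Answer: 279657938580497/1084604970 ≈ 2.5784e+5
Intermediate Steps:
N = 3114514123/1084604970 (N = 659*(-1/209910) - 222804*(-1/77505) = -659/209910 + 74268/25835 = 3114514123/1084604970 ≈ 2.8716)
(99988 - 1*(-157858)) - N = (99988 - 1*(-157858)) - 1*3114514123/1084604970 = (99988 + 157858) - 3114514123/1084604970 = 257846 - 3114514123/1084604970 = 279657938580497/1084604970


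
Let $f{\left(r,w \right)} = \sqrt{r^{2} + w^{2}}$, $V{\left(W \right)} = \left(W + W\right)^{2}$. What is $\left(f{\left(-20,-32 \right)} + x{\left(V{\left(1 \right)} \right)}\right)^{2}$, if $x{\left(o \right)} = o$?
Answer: $1440 + 32 \sqrt{89} \approx 1741.9$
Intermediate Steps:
$V{\left(W \right)} = 4 W^{2}$ ($V{\left(W \right)} = \left(2 W\right)^{2} = 4 W^{2}$)
$\left(f{\left(-20,-32 \right)} + x{\left(V{\left(1 \right)} \right)}\right)^{2} = \left(\sqrt{\left(-20\right)^{2} + \left(-32\right)^{2}} + 4 \cdot 1^{2}\right)^{2} = \left(\sqrt{400 + 1024} + 4 \cdot 1\right)^{2} = \left(\sqrt{1424} + 4\right)^{2} = \left(4 \sqrt{89} + 4\right)^{2} = \left(4 + 4 \sqrt{89}\right)^{2}$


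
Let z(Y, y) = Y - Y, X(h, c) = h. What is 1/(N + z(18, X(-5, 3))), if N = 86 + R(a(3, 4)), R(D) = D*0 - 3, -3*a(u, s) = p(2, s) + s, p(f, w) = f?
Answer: 1/83 ≈ 0.012048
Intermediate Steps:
a(u, s) = -2/3 - s/3 (a(u, s) = -(2 + s)/3 = -2/3 - s/3)
R(D) = -3 (R(D) = 0 - 3 = -3)
N = 83 (N = 86 - 3 = 83)
z(Y, y) = 0
1/(N + z(18, X(-5, 3))) = 1/(83 + 0) = 1/83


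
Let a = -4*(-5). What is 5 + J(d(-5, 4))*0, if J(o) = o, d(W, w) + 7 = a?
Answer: 5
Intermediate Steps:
a = 20
d(W, w) = 13 (d(W, w) = -7 + 20 = 13)
5 + J(d(-5, 4))*0 = 5 + 13*0 = 5 + 0 = 5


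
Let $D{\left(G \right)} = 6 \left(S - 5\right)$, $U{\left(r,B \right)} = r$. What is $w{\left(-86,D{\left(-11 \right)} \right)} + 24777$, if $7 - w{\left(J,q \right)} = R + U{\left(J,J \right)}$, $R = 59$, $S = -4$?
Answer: $24811$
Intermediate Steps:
$D{\left(G \right)} = -54$ ($D{\left(G \right)} = 6 \left(-4 - 5\right) = 6 \left(-9\right) = -54$)
$w{\left(J,q \right)} = -52 - J$ ($w{\left(J,q \right)} = 7 - \left(59 + J\right) = -52 - J$)
$w{\left(-86,D{\left(-11 \right)} \right)} + 24777 = \left(-52 - -86\right) + 24777 = \left(-52 + 86\right) + 24777 = 34 + 24777 = 24811$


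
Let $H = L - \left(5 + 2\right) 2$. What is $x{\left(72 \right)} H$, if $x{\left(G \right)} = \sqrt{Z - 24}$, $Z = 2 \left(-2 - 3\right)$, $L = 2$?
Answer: $- 12 i \sqrt{34} \approx - 69.971 i$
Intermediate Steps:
$Z = -10$ ($Z = 2 \left(-5\right) = -10$)
$H = -12$ ($H = 2 - \left(5 + 2\right) 2 = 2 - 7 \cdot 2 = 2 - 14 = -12$)
$x{\left(G \right)} = i \sqrt{34}$ ($x{\left(G \right)} = \sqrt{-10 - 24} = \sqrt{-34} = i \sqrt{34}$)
$x{\left(72 \right)} H = i \sqrt{34} \left(-12\right) = - 12 i \sqrt{34}$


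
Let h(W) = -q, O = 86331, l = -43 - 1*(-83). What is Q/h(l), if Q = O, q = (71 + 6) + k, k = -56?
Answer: -4111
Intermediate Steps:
l = 40 (l = -43 + 83 = 40)
q = 21 (q = (71 + 6) - 56 = 77 - 56 = 21)
Q = 86331
h(W) = -21 (h(W) = -1*21 = -21)
Q/h(l) = 86331/(-21) = 86331*(-1/21) = -4111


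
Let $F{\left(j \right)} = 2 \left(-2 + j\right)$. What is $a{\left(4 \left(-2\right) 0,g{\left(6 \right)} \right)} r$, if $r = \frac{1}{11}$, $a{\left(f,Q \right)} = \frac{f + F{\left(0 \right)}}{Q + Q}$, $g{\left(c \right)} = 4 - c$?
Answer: $\frac{1}{11} \approx 0.090909$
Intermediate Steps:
$F{\left(j \right)} = -4 + 2 j$
$a{\left(f,Q \right)} = \frac{-4 + f}{2 Q}$ ($a{\left(f,Q \right)} = \frac{f + \left(-4 + 2 \cdot 0\right)}{Q + Q} = \frac{f + \left(-4 + 0\right)}{2 Q} = \left(f - 4\right) \frac{1}{2 Q} = \left(-4 + f\right) \frac{1}{2 Q} = \frac{-4 + f}{2 Q}$)
$r = \frac{1}{11} \approx 0.090909$
$a{\left(4 \left(-2\right) 0,g{\left(6 \right)} \right)} r = \frac{-4 + 4 \left(-2\right) 0}{2 \left(4 - 6\right)} \frac{1}{11} = \frac{-4 - 0}{2 \left(4 - 6\right)} \frac{1}{11} = \frac{-4 + 0}{2 \left(-2\right)} \frac{1}{11} = \frac{1}{2} \left(- \frac{1}{2}\right) \left(-4\right) \frac{1}{11} = 1 \cdot \frac{1}{11} = \frac{1}{11}$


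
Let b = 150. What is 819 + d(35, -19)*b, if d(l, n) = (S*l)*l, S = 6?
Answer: 1103319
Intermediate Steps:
d(l, n) = 6*l² (d(l, n) = (6*l)*l = 6*l²)
819 + d(35, -19)*b = 819 + (6*35²)*150 = 819 + (6*1225)*150 = 819 + 7350*150 = 819 + 1102500 = 1103319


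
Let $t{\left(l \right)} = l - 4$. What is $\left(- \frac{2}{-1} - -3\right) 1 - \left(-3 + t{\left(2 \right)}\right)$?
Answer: $10$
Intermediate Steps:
$t{\left(l \right)} = -4 + l$
$\left(- \frac{2}{-1} - -3\right) 1 - \left(-3 + t{\left(2 \right)}\right) = \left(- \frac{2}{-1} - -3\right) 1 + \left(3 - \left(-4 + 2\right)\right) = \left(\left(-2\right) \left(-1\right) + 3\right) 1 + \left(3 - -2\right) = \left(2 + 3\right) 1 + \left(3 + 2\right) = 5 \cdot 1 + 5 = 5 + 5 = 10$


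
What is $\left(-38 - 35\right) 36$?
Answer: $-2628$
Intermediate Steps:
$\left(-38 - 35\right) 36 = \left(-73\right) 36 = -2628$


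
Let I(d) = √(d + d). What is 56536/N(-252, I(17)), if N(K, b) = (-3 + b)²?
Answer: 56536/(3 - √34)² ≈ 7054.4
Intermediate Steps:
I(d) = √2*√d (I(d) = √(2*d) = √2*√d)
56536/N(-252, I(17)) = 56536/((-3 + √2*√17)²) = 56536/((-3 + √34)²) = 56536/(-3 + √34)²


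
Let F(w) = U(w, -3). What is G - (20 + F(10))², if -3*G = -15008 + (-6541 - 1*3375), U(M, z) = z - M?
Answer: 8259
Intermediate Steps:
F(w) = -3 - w
G = 8308 (G = -(-15008 + (-6541 - 1*3375))/3 = -(-15008 + (-6541 - 3375))/3 = -(-15008 - 9916)/3 = -⅓*(-24924) = 8308)
G - (20 + F(10))² = 8308 - (20 + (-3 - 1*10))² = 8308 - (20 + (-3 - 10))² = 8308 - (20 - 13)² = 8308 - 1*7² = 8308 - 1*49 = 8308 - 49 = 8259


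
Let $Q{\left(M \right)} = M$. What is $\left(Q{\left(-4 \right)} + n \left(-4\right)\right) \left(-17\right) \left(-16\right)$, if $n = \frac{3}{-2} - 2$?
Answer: $2720$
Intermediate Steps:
$n = - \frac{7}{2}$ ($n = 3 \left(- \frac{1}{2}\right) - 2 = - \frac{3}{2} - 2 = - \frac{7}{2} \approx -3.5$)
$\left(Q{\left(-4 \right)} + n \left(-4\right)\right) \left(-17\right) \left(-16\right) = \left(-4 - -14\right) \left(-17\right) \left(-16\right) = \left(-4 + 14\right) \left(-17\right) \left(-16\right) = 10 \left(-17\right) \left(-16\right) = \left(-170\right) \left(-16\right) = 2720$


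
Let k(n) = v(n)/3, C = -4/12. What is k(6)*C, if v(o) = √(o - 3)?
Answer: -√3/9 ≈ -0.19245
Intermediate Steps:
C = -⅓ (C = -4*1/12 = -⅓ ≈ -0.33333)
v(o) = √(-3 + o)
k(n) = √(-3 + n)/3
k(6)*C = (√(-3 + 6)/3)*(-⅓) = (√3/3)*(-⅓) = -√3/9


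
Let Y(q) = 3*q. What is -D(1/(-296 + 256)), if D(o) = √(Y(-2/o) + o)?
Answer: -√95990/20 ≈ -15.491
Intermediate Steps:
D(o) = √(o - 6/o) (D(o) = √(3*(-2/o) + o) = √(-6/o + o) = √(o - 6/o))
-D(1/(-296 + 256)) = -√(1/(-296 + 256) - 6/(1/(-296 + 256))) = -√(1/(-40) - 6/(1/(-40))) = -√(-1/40 - 6/(-1/40)) = -√(-1/40 - 6*(-40)) = -√(-1/40 + 240) = -√(9599/40) = -√95990/20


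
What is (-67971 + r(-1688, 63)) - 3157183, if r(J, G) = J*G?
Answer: -3331498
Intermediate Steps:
r(J, G) = G*J
(-67971 + r(-1688, 63)) - 3157183 = (-67971 + 63*(-1688)) - 3157183 = (-67971 - 106344) - 3157183 = -174315 - 3157183 = -3331498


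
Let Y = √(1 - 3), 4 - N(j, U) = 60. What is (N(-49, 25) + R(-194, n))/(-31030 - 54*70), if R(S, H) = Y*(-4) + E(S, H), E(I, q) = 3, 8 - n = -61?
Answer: 53/34810 + 2*I*√2/17405 ≈ 0.0015226 + 0.00016251*I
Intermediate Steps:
n = 69 (n = 8 - 1*(-61) = 8 + 61 = 69)
N(j, U) = -56 (N(j, U) = 4 - 1*60 = 4 - 60 = -56)
Y = I*√2 (Y = √(-2) = I*√2 ≈ 1.4142*I)
R(S, H) = 3 - 4*I*√2 (R(S, H) = (I*√2)*(-4) + 3 = -4*I*√2 + 3 = 3 - 4*I*√2)
(N(-49, 25) + R(-194, n))/(-31030 - 54*70) = (-56 + (3 - 4*I*√2))/(-31030 - 54*70) = (-53 - 4*I*√2)/(-31030 - 3780) = (-53 - 4*I*√2)/(-34810) = (-53 - 4*I*√2)*(-1/34810) = 53/34810 + 2*I*√2/17405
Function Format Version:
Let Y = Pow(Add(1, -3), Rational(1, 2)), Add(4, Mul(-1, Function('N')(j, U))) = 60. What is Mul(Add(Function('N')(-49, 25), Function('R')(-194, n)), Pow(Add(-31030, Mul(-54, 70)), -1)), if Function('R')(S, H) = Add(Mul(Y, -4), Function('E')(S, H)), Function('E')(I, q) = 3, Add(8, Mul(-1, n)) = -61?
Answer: Add(Rational(53, 34810), Mul(Rational(2, 17405), I, Pow(2, Rational(1, 2)))) ≈ Add(0.0015226, Mul(0.00016251, I))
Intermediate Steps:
n = 69 (n = Add(8, Mul(-1, -61)) = Add(8, 61) = 69)
Function('N')(j, U) = -56 (Function('N')(j, U) = Add(4, Mul(-1, 60)) = Add(4, -60) = -56)
Y = Mul(I, Pow(2, Rational(1, 2))) (Y = Pow(-2, Rational(1, 2)) = Mul(I, Pow(2, Rational(1, 2))) ≈ Mul(1.4142, I))
Function('R')(S, H) = Add(3, Mul(-4, I, Pow(2, Rational(1, 2)))) (Function('R')(S, H) = Add(Mul(Mul(I, Pow(2, Rational(1, 2))), -4), 3) = Add(Mul(-4, I, Pow(2, Rational(1, 2))), 3) = Add(3, Mul(-4, I, Pow(2, Rational(1, 2)))))
Mul(Add(Function('N')(-49, 25), Function('R')(-194, n)), Pow(Add(-31030, Mul(-54, 70)), -1)) = Mul(Add(-56, Add(3, Mul(-4, I, Pow(2, Rational(1, 2))))), Pow(Add(-31030, Mul(-54, 70)), -1)) = Mul(Add(-53, Mul(-4, I, Pow(2, Rational(1, 2)))), Pow(Add(-31030, -3780), -1)) = Mul(Add(-53, Mul(-4, I, Pow(2, Rational(1, 2)))), Pow(-34810, -1)) = Mul(Add(-53, Mul(-4, I, Pow(2, Rational(1, 2)))), Rational(-1, 34810)) = Add(Rational(53, 34810), Mul(Rational(2, 17405), I, Pow(2, Rational(1, 2))))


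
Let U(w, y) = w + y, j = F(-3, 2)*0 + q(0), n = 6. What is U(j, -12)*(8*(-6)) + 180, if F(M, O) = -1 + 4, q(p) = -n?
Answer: 1044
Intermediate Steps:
q(p) = -6 (q(p) = -1*6 = -6)
F(M, O) = 3
j = -6 (j = 3*0 - 6 = 0 - 6 = -6)
U(j, -12)*(8*(-6)) + 180 = (-6 - 12)*(8*(-6)) + 180 = -18*(-48) + 180 = 864 + 180 = 1044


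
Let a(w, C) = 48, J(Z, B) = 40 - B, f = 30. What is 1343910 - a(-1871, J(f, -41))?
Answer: 1343862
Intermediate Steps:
1343910 - a(-1871, J(f, -41)) = 1343910 - 1*48 = 1343910 - 48 = 1343862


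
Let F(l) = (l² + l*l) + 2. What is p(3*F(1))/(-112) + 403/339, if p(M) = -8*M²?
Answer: 27229/2373 ≈ 11.475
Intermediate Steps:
F(l) = 2 + 2*l² (F(l) = (l² + l²) + 2 = 2*l² + 2 = 2 + 2*l²)
p(3*F(1))/(-112) + 403/339 = -8*9*(2 + 2*1²)²/(-112) + 403/339 = -8*9*(2 + 2*1)²*(-1/112) + 403*(1/339) = -8*9*(2 + 2)²*(-1/112) + 403/339 = -8*(3*4)²*(-1/112) + 403/339 = -8*12²*(-1/112) + 403/339 = -8*144*(-1/112) + 403/339 = -1152*(-1/112) + 403/339 = 72/7 + 403/339 = 27229/2373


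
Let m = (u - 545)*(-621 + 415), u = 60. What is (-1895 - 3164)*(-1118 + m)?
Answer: -499788728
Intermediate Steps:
m = 99910 (m = (60 - 545)*(-621 + 415) = -485*(-206) = 99910)
(-1895 - 3164)*(-1118 + m) = (-1895 - 3164)*(-1118 + 99910) = -5059*98792 = -499788728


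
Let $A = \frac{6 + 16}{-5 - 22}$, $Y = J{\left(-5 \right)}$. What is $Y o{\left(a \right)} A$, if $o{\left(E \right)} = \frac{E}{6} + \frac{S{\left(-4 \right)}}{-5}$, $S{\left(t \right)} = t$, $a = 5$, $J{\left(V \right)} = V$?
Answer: $\frac{539}{81} \approx 6.6543$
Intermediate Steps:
$o{\left(E \right)} = \frac{4}{5} + \frac{E}{6}$ ($o{\left(E \right)} = \frac{E}{6} - \frac{4}{-5} = E \frac{1}{6} - - \frac{4}{5} = \frac{E}{6} + \frac{4}{5} = \frac{4}{5} + \frac{E}{6}$)
$Y = -5$
$A = - \frac{22}{27}$ ($A = \frac{22}{-27} = 22 \left(- \frac{1}{27}\right) = - \frac{22}{27} \approx -0.81481$)
$Y o{\left(a \right)} A = - 5 \left(\frac{4}{5} + \frac{1}{6} \cdot 5\right) \left(- \frac{22}{27}\right) = - 5 \left(\frac{4}{5} + \frac{5}{6}\right) \left(- \frac{22}{27}\right) = \left(-5\right) \frac{49}{30} \left(- \frac{22}{27}\right) = \left(- \frac{49}{6}\right) \left(- \frac{22}{27}\right) = \frac{539}{81}$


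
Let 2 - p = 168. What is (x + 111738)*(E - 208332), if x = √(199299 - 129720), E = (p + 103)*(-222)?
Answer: -21715833348 - 1749114*√859 ≈ -2.1767e+10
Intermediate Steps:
p = -166 (p = 2 - 1*168 = 2 - 168 = -166)
E = 13986 (E = (-166 + 103)*(-222) = -63*(-222) = 13986)
x = 9*√859 (x = √69579 = 9*√859 ≈ 263.78)
(x + 111738)*(E - 208332) = (9*√859 + 111738)*(13986 - 208332) = (111738 + 9*√859)*(-194346) = -21715833348 - 1749114*√859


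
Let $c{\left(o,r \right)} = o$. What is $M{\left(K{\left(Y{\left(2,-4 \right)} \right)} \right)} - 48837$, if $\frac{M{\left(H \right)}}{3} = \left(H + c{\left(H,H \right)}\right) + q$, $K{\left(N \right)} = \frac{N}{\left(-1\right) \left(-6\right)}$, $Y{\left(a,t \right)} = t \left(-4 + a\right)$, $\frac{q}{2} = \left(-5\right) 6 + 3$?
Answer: $-48991$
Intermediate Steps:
$q = -54$ ($q = 2 \left(\left(-5\right) 6 + 3\right) = 2 \left(-30 + 3\right) = 2 \left(-27\right) = -54$)
$K{\left(N \right)} = \frac{N}{6}$
$M{\left(H \right)} = -162 + 6 H$ ($M{\left(H \right)} = 3 \left(\left(H + H\right) - 54\right) = 3 \left(2 H - 54\right) = 3 \left(-54 + 2 H\right) = -162 + 6 H$)
$M{\left(K{\left(Y{\left(2,-4 \right)} \right)} \right)} - 48837 = \left(-162 + 6 \frac{\left(-4\right) \left(-4 + 2\right)}{6}\right) - 48837 = \left(-162 + 6 \frac{\left(-4\right) \left(-2\right)}{6}\right) - 48837 = \left(-162 + 6 \cdot \frac{1}{6} \cdot 8\right) - 48837 = \left(-162 + 6 \cdot \frac{4}{3}\right) - 48837 = \left(-162 + 8\right) - 48837 = -154 - 48837 = -48991$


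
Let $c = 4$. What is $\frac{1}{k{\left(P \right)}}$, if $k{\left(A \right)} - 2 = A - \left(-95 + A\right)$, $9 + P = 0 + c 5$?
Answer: $\frac{1}{97} \approx 0.010309$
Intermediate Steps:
$P = 11$ ($P = -9 + \left(0 + 4 \cdot 5\right) = -9 + \left(0 + 20\right) = -9 + 20 = 11$)
$k{\left(A \right)} = 97$ ($k{\left(A \right)} = 2 + \left(A - \left(-95 + A\right)\right) = 2 + 95 = 97$)
$\frac{1}{k{\left(P \right)}} = \frac{1}{97}$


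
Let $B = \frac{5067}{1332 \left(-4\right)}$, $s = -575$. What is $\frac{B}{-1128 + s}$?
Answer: $\frac{563}{1008176} \approx 0.00055843$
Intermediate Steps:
$B = - \frac{563}{592}$ ($B = \frac{5067}{-5328} = 5067 \left(- \frac{1}{5328}\right) = - \frac{563}{592} \approx -0.95101$)
$\frac{B}{-1128 + s} = - \frac{563}{592 \left(-1128 - 575\right)} = - \frac{563}{592 \left(-1703\right)} = \left(- \frac{563}{592}\right) \left(- \frac{1}{1703}\right) = \frac{563}{1008176}$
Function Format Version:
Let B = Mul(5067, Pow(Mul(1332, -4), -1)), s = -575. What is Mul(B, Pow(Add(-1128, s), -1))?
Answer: Rational(563, 1008176) ≈ 0.00055843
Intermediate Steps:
B = Rational(-563, 592) (B = Mul(5067, Pow(-5328, -1)) = Mul(5067, Rational(-1, 5328)) = Rational(-563, 592) ≈ -0.95101)
Mul(B, Pow(Add(-1128, s), -1)) = Mul(Rational(-563, 592), Pow(Add(-1128, -575), -1)) = Mul(Rational(-563, 592), Pow(-1703, -1)) = Mul(Rational(-563, 592), Rational(-1, 1703)) = Rational(563, 1008176)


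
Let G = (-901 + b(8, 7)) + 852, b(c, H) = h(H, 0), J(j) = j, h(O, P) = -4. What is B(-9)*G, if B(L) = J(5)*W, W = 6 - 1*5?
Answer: -265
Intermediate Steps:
W = 1 (W = 6 - 5 = 1)
b(c, H) = -4
B(L) = 5 (B(L) = 5*1 = 5)
G = -53 (G = (-901 - 4) + 852 = -905 + 852 = -53)
B(-9)*G = 5*(-53) = -265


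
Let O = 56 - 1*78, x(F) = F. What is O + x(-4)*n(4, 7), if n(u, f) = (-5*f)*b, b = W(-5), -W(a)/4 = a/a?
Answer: -582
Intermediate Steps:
W(a) = -4 (W(a) = -4*a/a = -4*1 = -4)
b = -4
n(u, f) = 20*f (n(u, f) = -5*f*(-4) = 20*f)
O = -22 (O = 56 - 78 = -22)
O + x(-4)*n(4, 7) = -22 - 80*7 = -22 - 4*140 = -22 - 560 = -582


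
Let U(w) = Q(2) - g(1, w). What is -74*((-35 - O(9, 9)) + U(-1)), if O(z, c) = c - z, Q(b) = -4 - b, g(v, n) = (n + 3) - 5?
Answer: 2812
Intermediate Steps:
g(v, n) = -2 + n (g(v, n) = (3 + n) - 5 = -2 + n)
U(w) = -4 - w (U(w) = (-4 - 1*2) - (-2 + w) = (-4 - 2) + (2 - w) = -6 + (2 - w) = -4 - w)
-74*((-35 - O(9, 9)) + U(-1)) = -74*((-35 - (9 - 1*9)) + (-4 - 1*(-1))) = -74*((-35 - (9 - 9)) + (-4 + 1)) = -74*((-35 - 1*0) - 3) = -74*((-35 + 0) - 3) = -74*(-35 - 3) = -74*(-38) = 2812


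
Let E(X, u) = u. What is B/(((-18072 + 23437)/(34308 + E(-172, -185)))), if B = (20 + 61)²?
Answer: 223881003/5365 ≈ 41730.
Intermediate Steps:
B = 6561 (B = 81² = 6561)
B/(((-18072 + 23437)/(34308 + E(-172, -185)))) = 6561/(((-18072 + 23437)/(34308 - 185))) = 6561/((5365/34123)) = 6561/((5365*(1/34123))) = 6561/(5365/34123) = 6561*(34123/5365) = 223881003/5365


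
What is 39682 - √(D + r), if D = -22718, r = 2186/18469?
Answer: 39682 - 2*I*√1937289853191/18469 ≈ 39682.0 - 150.72*I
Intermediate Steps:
r = 2186/18469 (r = 2186*(1/18469) = 2186/18469 ≈ 0.11836)
39682 - √(D + r) = 39682 - √(-22718 + 2186/18469) = 39682 - √(-419576556/18469) = 39682 - 2*I*√1937289853191/18469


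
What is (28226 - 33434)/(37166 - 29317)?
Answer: -5208/7849 ≈ -0.66352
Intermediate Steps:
(28226 - 33434)/(37166 - 29317) = -5208/7849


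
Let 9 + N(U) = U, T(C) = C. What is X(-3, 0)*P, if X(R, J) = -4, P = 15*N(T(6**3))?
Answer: -12420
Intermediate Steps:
N(U) = -9 + U
P = 3105 (P = 15*(-9 + 6**3) = 15*(-9 + 216) = 15*207 = 3105)
X(-3, 0)*P = -4*3105 = -12420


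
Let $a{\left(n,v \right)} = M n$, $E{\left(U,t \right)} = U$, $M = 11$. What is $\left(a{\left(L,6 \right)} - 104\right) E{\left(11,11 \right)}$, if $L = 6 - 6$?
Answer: $-1144$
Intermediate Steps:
$L = 0$ ($L = 6 - 6 = 0$)
$a{\left(n,v \right)} = 11 n$
$\left(a{\left(L,6 \right)} - 104\right) E{\left(11,11 \right)} = \left(11 \cdot 0 - 104\right) 11 = \left(0 - 104\right) 11 = \left(-104\right) 11 = -1144$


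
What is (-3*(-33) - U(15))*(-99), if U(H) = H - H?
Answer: -9801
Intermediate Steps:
U(H) = 0
(-3*(-33) - U(15))*(-99) = (-3*(-33) - 1*0)*(-99) = (99 + 0)*(-99) = 99*(-99) = -9801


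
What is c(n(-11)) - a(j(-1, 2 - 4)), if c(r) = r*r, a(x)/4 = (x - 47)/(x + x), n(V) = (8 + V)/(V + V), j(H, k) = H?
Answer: -46455/484 ≈ -95.981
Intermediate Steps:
n(V) = (8 + V)/(2*V) (n(V) = (8 + V)/((2*V)) = (8 + V)*(1/(2*V)) = (8 + V)/(2*V))
a(x) = 2*(-47 + x)/x (a(x) = 4*((x - 47)/(x + x)) = 4*((-47 + x)/((2*x))) = 4*((-47 + x)*(1/(2*x))) = 4*((-47 + x)/(2*x)) = 2*(-47 + x)/x)
c(r) = r²
c(n(-11)) - a(j(-1, 2 - 4)) = ((½)*(8 - 11)/(-11))² - (2 - 94/(-1)) = ((½)*(-1/11)*(-3))² - (2 - 94*(-1)) = (3/22)² - (2 + 94) = 9/484 - 1*96 = 9/484 - 96 = -46455/484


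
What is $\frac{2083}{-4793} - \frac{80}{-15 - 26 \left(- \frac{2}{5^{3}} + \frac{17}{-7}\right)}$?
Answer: $- \frac{424014587}{203649777} \approx -2.0821$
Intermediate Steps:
$\frac{2083}{-4793} - \frac{80}{-15 - 26 \left(- \frac{2}{5^{3}} + \frac{17}{-7}\right)} = 2083 \left(- \frac{1}{4793}\right) - \frac{80}{-15 - 26 \left(- \frac{2}{125} + 17 \left(- \frac{1}{7}\right)\right)} = - \frac{2083}{4793} - \frac{80}{-15 - 26 \left(\left(-2\right) \frac{1}{125} - \frac{17}{7}\right)} = - \frac{2083}{4793} - \frac{80}{-15 - 26 \left(- \frac{2}{125} - \frac{17}{7}\right)} = - \frac{2083}{4793} - \frac{80}{-15 - - \frac{55614}{875}} = - \frac{2083}{4793} - \frac{80}{-15 + \frac{55614}{875}} = - \frac{2083}{4793} - \frac{80}{\frac{42489}{875}} = - \frac{2083}{4793} - \frac{70000}{42489} = - \frac{424014587}{203649777}$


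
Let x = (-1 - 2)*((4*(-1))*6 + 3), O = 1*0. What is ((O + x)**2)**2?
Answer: 15752961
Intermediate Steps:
O = 0
x = 63 (x = -3*(-4*6 + 3) = -3*(-24 + 3) = -3*(-21) = 63)
((O + x)**2)**2 = ((0 + 63)**2)**2 = (63**2)**2 = 3969**2 = 15752961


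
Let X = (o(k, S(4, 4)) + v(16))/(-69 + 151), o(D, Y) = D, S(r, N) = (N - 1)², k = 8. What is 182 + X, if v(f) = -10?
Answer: 7461/41 ≈ 181.98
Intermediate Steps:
S(r, N) = (-1 + N)²
X = -1/41 (X = (8 - 10)/(-69 + 151) = -2/82 = -2*1/82 = -1/41 ≈ -0.024390)
182 + X = 182 - 1/41 = 7461/41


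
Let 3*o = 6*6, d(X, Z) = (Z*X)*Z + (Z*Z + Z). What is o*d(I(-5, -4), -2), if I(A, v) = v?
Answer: -168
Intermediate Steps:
d(X, Z) = Z + Z² + X*Z² (d(X, Z) = (X*Z)*Z + (Z² + Z) = X*Z² + (Z + Z²) = Z + Z² + X*Z²)
o = 12 (o = (6*6)/3 = (⅓)*36 = 12)
o*d(I(-5, -4), -2) = 12*(-2*(1 - 2 - 4*(-2))) = 12*(-2*(1 - 2 + 8)) = 12*(-2*7) = 12*(-14) = -168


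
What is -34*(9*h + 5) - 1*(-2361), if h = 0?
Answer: 2191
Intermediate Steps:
-34*(9*h + 5) - 1*(-2361) = -34*(9*0 + 5) - 1*(-2361) = -34*(0 + 5) + 2361 = -34*5 + 2361 = -170 + 2361 = 2191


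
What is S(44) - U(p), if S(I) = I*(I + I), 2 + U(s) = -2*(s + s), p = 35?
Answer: 4014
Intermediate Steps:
U(s) = -2 - 4*s (U(s) = -2 - 2*(s + s) = -2 - 4*s)
S(I) = 2*I² (S(I) = I*(2*I) = 2*I²)
S(44) - U(p) = 2*44² - (-2 - 4*35) = 2*1936 - (-2 - 140) = 3872 - 1*(-142) = 3872 + 142 = 4014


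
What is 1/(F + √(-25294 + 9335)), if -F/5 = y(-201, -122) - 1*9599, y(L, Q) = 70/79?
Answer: 299509145/14373714075144 - 6241*I*√15959/14373714075144 ≈ 2.0837e-5 - 5.4851e-8*I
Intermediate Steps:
y(L, Q) = 70/79 (y(L, Q) = 70*(1/79) = 70/79)
F = 3791255/79 (F = -5*(70/79 - 1*9599) = -5*(70/79 - 9599) = -5*(-758251/79) = 3791255/79 ≈ 47991.)
1/(F + √(-25294 + 9335)) = 1/(3791255/79 + √(-25294 + 9335)) = 1/(3791255/79 + √(-15959)) = 1/(3791255/79 + I*√15959)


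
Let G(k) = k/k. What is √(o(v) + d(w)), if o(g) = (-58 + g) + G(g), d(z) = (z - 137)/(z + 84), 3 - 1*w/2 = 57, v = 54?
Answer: √1038/12 ≈ 2.6848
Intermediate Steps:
w = -108 (w = 6 - 2*57 = 6 - 114 = -108)
G(k) = 1
d(z) = (-137 + z)/(84 + z)
o(g) = -57 + g (o(g) = (-58 + g) + 1 = -57 + g)
√(o(v) + d(w)) = √((-57 + 54) + (-137 - 108)/(84 - 108)) = √(-3 - 245/(-24)) = √(-3 - 1/24*(-245)) = √(-3 + 245/24) = √(173/24) = √1038/12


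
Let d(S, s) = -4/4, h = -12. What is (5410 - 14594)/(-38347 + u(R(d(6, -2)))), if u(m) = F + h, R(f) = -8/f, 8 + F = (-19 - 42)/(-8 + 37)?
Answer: 8323/34772 ≈ 0.23936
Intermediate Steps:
d(S, s) = -1 (d(S, s) = -4*1/4 = -1)
F = -293/29 (F = -8 + (-19 - 42)/(-8 + 37) = -8 - 61/29 = -293/29 ≈ -10.103)
u(m) = -641/29 (u(m) = -293/29 - 12 = -641/29)
(5410 - 14594)/(-38347 + u(R(d(6, -2)))) = (5410 - 14594)/(-38347 - 641/29) = -9184/(-1112704/29) = -9184*(-29/1112704) = 8323/34772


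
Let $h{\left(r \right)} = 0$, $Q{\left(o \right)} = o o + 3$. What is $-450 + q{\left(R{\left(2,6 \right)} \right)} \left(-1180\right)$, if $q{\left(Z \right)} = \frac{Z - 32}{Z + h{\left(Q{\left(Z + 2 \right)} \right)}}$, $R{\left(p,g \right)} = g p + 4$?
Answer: $730$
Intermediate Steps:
$Q{\left(o \right)} = 3 + o^{2}$ ($Q{\left(o \right)} = o^{2} + 3 = 3 + o^{2}$)
$R{\left(p,g \right)} = 4 + g p$
$q{\left(Z \right)} = \frac{-32 + Z}{Z}$ ($q{\left(Z \right)} = \frac{Z - 32}{Z + 0} = \frac{-32 + Z}{Z}$)
$-450 + q{\left(R{\left(2,6 \right)} \right)} \left(-1180\right) = -450 + \frac{-32 + \left(4 + 6 \cdot 2\right)}{4 + 6 \cdot 2} \left(-1180\right) = -450 + \frac{-32 + \left(4 + 12\right)}{4 + 12} \left(-1180\right) = -450 + \frac{-32 + 16}{16} \left(-1180\right) = -450 + \frac{1}{16} \left(-16\right) \left(-1180\right) = -450 - -1180 = -450 + 1180 = 730$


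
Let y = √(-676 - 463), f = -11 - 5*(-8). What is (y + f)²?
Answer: (29 + I*√1139)² ≈ -298.0 + 1957.4*I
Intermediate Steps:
f = 29 (f = -11 + 40 = 29)
y = I*√1139 (y = √(-1139) = I*√1139 ≈ 33.749*I)
(y + f)² = (I*√1139 + 29)² = (29 + I*√1139)²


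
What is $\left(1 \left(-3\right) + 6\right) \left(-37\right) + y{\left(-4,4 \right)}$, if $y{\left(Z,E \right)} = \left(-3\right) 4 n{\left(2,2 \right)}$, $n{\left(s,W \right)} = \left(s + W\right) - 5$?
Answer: $-99$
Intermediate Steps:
$n{\left(s,W \right)} = -5 + W + s$ ($n{\left(s,W \right)} = \left(W + s\right) - 5 = -5 + W + s$)
$y{\left(Z,E \right)} = 12$ ($y{\left(Z,E \right)} = \left(-3\right) 4 \left(-5 + 2 + 2\right) = \left(-12\right) \left(-1\right) = 12$)
$\left(1 \left(-3\right) + 6\right) \left(-37\right) + y{\left(-4,4 \right)} = \left(1 \left(-3\right) + 6\right) \left(-37\right) + 12 = \left(-3 + 6\right) \left(-37\right) + 12 = 3 \left(-37\right) + 12 = -111 + 12 = -99$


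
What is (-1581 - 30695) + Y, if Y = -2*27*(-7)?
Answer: -31898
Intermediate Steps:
Y = 378 (Y = -54*(-7) = 378)
(-1581 - 30695) + Y = (-1581 - 30695) + 378 = -32276 + 378 = -31898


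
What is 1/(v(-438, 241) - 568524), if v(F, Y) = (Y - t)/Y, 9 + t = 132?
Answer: -241/137014166 ≈ -1.7589e-6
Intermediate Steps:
t = 123 (t = -9 + 132 = 123)
v(F, Y) = (-123 + Y)/Y (v(F, Y) = (Y - 1*123)/Y = (Y - 123)/Y = (-123 + Y)/Y)
1/(v(-438, 241) - 568524) = 1/((-123 + 241)/241 - 568524) = 1/((1/241)*118 - 568524) = 1/(118/241 - 568524) = 1/(-137014166/241) = -241/137014166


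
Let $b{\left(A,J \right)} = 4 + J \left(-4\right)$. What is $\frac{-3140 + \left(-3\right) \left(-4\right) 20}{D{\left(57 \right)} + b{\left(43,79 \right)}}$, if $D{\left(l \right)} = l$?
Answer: $\frac{580}{51} \approx 11.373$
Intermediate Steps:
$b{\left(A,J \right)} = 4 - 4 J$
$\frac{-3140 + \left(-3\right) \left(-4\right) 20}{D{\left(57 \right)} + b{\left(43,79 \right)}} = \frac{-3140 + \left(-3\right) \left(-4\right) 20}{57 + \left(4 - 316\right)} = \frac{-3140 + 12 \cdot 20}{57 + \left(4 - 316\right)} = \frac{-3140 + 240}{57 - 312} = - \frac{2900}{-255} = \left(-2900\right) \left(- \frac{1}{255}\right) = \frac{580}{51}$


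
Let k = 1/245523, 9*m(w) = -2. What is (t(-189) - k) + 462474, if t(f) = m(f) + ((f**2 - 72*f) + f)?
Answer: 376838848681/736569 ≈ 5.1161e+5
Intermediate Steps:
m(w) = -2/9 (m(w) = (1/9)*(-2) = -2/9)
k = 1/245523 ≈ 4.0729e-6
t(f) = -2/9 + f**2 - 71*f (t(f) = -2/9 + ((f**2 - 72*f) + f) = -2/9 + (f**2 - 71*f) = -2/9 + f**2 - 71*f)
(t(-189) - k) + 462474 = ((-2/9 + (-189)**2 - 71*(-189)) - 1*1/245523) + 462474 = ((-2/9 + 35721 + 13419) - 1/245523) + 462474 = (442258/9 - 1/245523) + 462474 = 36194836975/736569 + 462474 = 376838848681/736569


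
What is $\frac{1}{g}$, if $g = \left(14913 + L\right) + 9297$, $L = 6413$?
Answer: $\frac{1}{30623} \approx 3.2655 \cdot 10^{-5}$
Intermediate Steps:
$g = 30623$ ($g = \left(14913 + 6413\right) + 9297 = 21326 + 9297 = 30623$)
$\frac{1}{g} = \frac{1}{30623}$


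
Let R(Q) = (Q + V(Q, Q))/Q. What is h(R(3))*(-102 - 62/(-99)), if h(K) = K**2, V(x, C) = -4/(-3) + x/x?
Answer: -2569216/8019 ≈ -320.39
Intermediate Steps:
V(x, C) = 7/3 (V(x, C) = -4*(-1/3) + 1 = 4/3 + 1 = 7/3)
R(Q) = (7/3 + Q)/Q (R(Q) = (Q + 7/3)/Q = (7/3 + Q)/Q)
h(R(3))*(-102 - 62/(-99)) = ((7/3 + 3)/3)**2*(-102 - 62/(-99)) = ((1/3)*(16/3))**2*(-102 - 62*(-1/99)) = (16/9)**2*(-102 + 62/99) = (256/81)*(-10036/99) = -2569216/8019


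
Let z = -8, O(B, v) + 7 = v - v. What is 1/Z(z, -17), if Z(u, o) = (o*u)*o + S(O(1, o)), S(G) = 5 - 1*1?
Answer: -1/2308 ≈ -0.00043328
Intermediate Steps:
O(B, v) = -7 (O(B, v) = -7 + (v - v) = -7 + 0 = -7)
S(G) = 4 (S(G) = 5 - 1 = 4)
Z(u, o) = 4 + u*o² (Z(u, o) = (o*u)*o + 4 = u*o² + 4 = 4 + u*o²)
1/Z(z, -17) = 1/(4 - 8*(-17)²) = 1/(4 - 8*289) = 1/(4 - 2312) = 1/(-2308) = -1/2308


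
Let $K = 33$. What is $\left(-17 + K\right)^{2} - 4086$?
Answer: $-3830$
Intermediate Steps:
$\left(-17 + K\right)^{2} - 4086 = \left(-17 + 33\right)^{2} - 4086 = 16^{2} - 4086 = 256 - 4086 = -3830$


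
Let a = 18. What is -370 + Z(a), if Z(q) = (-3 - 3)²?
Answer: -334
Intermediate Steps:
Z(q) = 36 (Z(q) = (-6)² = 36)
-370 + Z(a) = -370 + 36 = -334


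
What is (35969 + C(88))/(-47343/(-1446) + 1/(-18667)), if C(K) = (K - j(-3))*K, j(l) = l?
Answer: 395682793638/294583445 ≈ 1343.2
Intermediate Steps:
C(K) = K*(3 + K) (C(K) = (K - 1*(-3))*K = (K + 3)*K = (3 + K)*K = K*(3 + K))
(35969 + C(88))/(-47343/(-1446) + 1/(-18667)) = (35969 + 88*(3 + 88))/(-47343/(-1446) + 1/(-18667)) = (35969 + 88*91)/(-47343*(-1/1446) - 1/18667) = (35969 + 8008)/(15781/482 - 1/18667) = 43977/(294583445/8997494) = 43977*(8997494/294583445) = 395682793638/294583445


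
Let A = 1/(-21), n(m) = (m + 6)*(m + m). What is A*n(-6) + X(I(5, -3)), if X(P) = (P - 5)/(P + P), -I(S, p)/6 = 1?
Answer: 11/12 ≈ 0.91667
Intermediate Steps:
I(S, p) = -6 (I(S, p) = -6*1 = -6)
n(m) = 2*m*(6 + m) (n(m) = (6 + m)*(2*m) = 2*m*(6 + m))
A = -1/21 ≈ -0.047619
X(P) = (-5 + P)/(2*P) (X(P) = (-5 + P)/((2*P)) = (-5 + P)*(1/(2*P)) = (-5 + P)/(2*P))
A*n(-6) + X(I(5, -3)) = -2*(-6)*(6 - 6)/21 + (½)*(-5 - 6)/(-6) = -2*(-6)*0/21 + (½)*(-⅙)*(-11) = -1/21*0 + 11/12 = 0 + 11/12 = 11/12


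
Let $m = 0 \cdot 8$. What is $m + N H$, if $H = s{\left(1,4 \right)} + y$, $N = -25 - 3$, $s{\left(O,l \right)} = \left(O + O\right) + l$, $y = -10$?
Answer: $112$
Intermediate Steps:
$s{\left(O,l \right)} = l + 2 O$ ($s{\left(O,l \right)} = 2 O + l = l + 2 O$)
$N = -28$ ($N = -25 - 3 = -28$)
$m = 0$
$H = -4$ ($H = \left(4 + 2 \cdot 1\right) - 10 = \left(4 + 2\right) - 10 = 6 - 10 = -4$)
$m + N H = 0 - -112 = 0 + 112 = 112$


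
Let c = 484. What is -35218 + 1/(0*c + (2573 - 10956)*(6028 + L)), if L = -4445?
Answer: -467353038003/13270289 ≈ -35218.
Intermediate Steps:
-35218 + 1/(0*c + (2573 - 10956)*(6028 + L)) = -35218 + 1/(0*484 + (2573 - 10956)*(6028 - 4445)) = -35218 + 1/(0 - 8383*1583) = -35218 + 1/(0 - 13270289) = -35218 + 1/(-13270289) = -35218 - 1/13270289 = -467353038003/13270289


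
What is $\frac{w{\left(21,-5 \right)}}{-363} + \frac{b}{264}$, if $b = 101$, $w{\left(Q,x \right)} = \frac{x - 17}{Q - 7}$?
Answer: $\frac{65}{168} \approx 0.3869$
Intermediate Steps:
$w{\left(Q,x \right)} = \frac{-17 + x}{-7 + Q}$
$\frac{w{\left(21,-5 \right)}}{-363} + \frac{b}{264} = \frac{\frac{1}{-7 + 21} \left(-17 - 5\right)}{-363} + \frac{101}{264} = \frac{1}{14} \left(-22\right) \left(- \frac{1}{363}\right) + 101 \cdot \frac{1}{264} = \frac{1}{14} \left(-22\right) \left(- \frac{1}{363}\right) + \frac{101}{264} = \left(- \frac{11}{7}\right) \left(- \frac{1}{363}\right) + \frac{101}{264} = \frac{1}{231} + \frac{101}{264} = \frac{65}{168}$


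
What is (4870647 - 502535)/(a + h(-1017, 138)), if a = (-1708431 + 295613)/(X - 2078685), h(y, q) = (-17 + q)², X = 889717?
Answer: 236070244928/791322423 ≈ 298.32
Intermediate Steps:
a = 64219/54044 (a = (-1708431 + 295613)/(889717 - 2078685) = -1412818/(-1188968) = -1412818*(-1/1188968) = 64219/54044 ≈ 1.1883)
(4870647 - 502535)/(a + h(-1017, 138)) = (4870647 - 502535)/(64219/54044 + (-17 + 138)²) = 4368112/(64219/54044 + 121²) = 4368112/(64219/54044 + 14641) = 4368112/(791322423/54044) = 4368112*(54044/791322423) = 236070244928/791322423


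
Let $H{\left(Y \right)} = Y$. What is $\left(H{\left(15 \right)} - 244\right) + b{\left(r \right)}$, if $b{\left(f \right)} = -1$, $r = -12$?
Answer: $-230$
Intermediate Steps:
$\left(H{\left(15 \right)} - 244\right) + b{\left(r \right)} = \left(15 - 244\right) - 1 = -229 - 1 = -230$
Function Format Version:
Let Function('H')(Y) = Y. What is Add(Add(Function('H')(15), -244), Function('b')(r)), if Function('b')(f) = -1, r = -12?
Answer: -230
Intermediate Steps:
Add(Add(Function('H')(15), -244), Function('b')(r)) = Add(Add(15, -244), -1) = Add(-229, -1) = -230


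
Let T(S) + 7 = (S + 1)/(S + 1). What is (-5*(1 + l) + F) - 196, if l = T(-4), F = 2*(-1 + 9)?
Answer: -155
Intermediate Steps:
F = 16 (F = 2*8 = 16)
T(S) = -6 (T(S) = -7 + (S + 1)/(S + 1) = -7 + (1 + S)/(1 + S) = -7 + 1 = -6)
l = -6
(-5*(1 + l) + F) - 196 = (-5*(1 - 6) + 16) - 196 = (-5*(-5) + 16) - 196 = (25 + 16) - 196 = 41 - 196 = -155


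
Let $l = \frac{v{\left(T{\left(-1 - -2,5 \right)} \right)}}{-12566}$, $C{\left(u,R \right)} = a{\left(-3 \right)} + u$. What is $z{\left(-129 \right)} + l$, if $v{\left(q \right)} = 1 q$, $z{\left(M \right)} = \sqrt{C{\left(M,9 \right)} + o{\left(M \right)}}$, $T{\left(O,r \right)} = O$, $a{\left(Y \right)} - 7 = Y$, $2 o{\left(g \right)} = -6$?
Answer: $- \frac{1}{12566} + 8 i \sqrt{2} \approx -7.958 \cdot 10^{-5} + 11.314 i$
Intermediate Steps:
$o{\left(g \right)} = -3$ ($o{\left(g \right)} = \frac{1}{2} \left(-6\right) = -3$)
$a{\left(Y \right)} = 7 + Y$
$C{\left(u,R \right)} = 4 + u$ ($C{\left(u,R \right)} = \left(7 - 3\right) + u = 4 + u$)
$z{\left(M \right)} = \sqrt{1 + M}$ ($z{\left(M \right)} = \sqrt{\left(4 + M\right) - 3} = \sqrt{1 + M}$)
$v{\left(q \right)} = q$
$l = - \frac{1}{12566}$ ($l = \frac{-1 - -2}{-12566} = \left(-1 + 2\right) \left(- \frac{1}{12566}\right) = 1 \left(- \frac{1}{12566}\right) = - \frac{1}{12566} \approx -7.958 \cdot 10^{-5}$)
$z{\left(-129 \right)} + l = \sqrt{1 - 129} - \frac{1}{12566} = \sqrt{-128} - \frac{1}{12566} = 8 i \sqrt{2} - \frac{1}{12566} = - \frac{1}{12566} + 8 i \sqrt{2}$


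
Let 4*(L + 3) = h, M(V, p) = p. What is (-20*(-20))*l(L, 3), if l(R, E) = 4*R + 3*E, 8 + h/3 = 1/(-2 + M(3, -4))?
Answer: -11000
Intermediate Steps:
h = -49/2 (h = -24 + 3/(-2 - 4) = -24 + 3/(-6) = -24 + 3*(-1/6) = -24 - 1/2 = -49/2 ≈ -24.500)
L = -73/8 (L = -3 + (1/4)*(-49/2) = -3 - 49/8 = -73/8 ≈ -9.1250)
l(R, E) = 3*E + 4*R
(-20*(-20))*l(L, 3) = (-20*(-20))*(3*3 + 4*(-73/8)) = 400*(9 - 73/2) = 400*(-55/2) = -11000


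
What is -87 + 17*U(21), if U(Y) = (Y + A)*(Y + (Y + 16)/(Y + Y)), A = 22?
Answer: 668135/42 ≈ 15908.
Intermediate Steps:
U(Y) = (22 + Y)*(Y + (16 + Y)/(2*Y)) (U(Y) = (Y + 22)*(Y + (Y + 16)/(Y + Y)) = (22 + Y)*(Y + (16 + Y)/((2*Y))) = (22 + Y)*(Y + (16 + Y)*(1/(2*Y))) = (22 + Y)*(Y + (16 + Y)/(2*Y)))
-87 + 17*U(21) = -87 + 17*(19 + 21**2 + 176/21 + (45/2)*21) = -87 + 17*(19 + 441 + 176*(1/21) + 945/2) = -87 + 17*(19 + 441 + 176/21 + 945/2) = -87 + 17*(39517/42) = -87 + 671789/42 = 668135/42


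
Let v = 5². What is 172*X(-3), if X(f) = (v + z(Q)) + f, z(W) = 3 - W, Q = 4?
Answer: 3612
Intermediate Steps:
v = 25
X(f) = 24 + f (X(f) = (25 + (3 - 1*4)) + f = (25 + (3 - 4)) + f = (25 - 1) + f = 24 + f)
172*X(-3) = 172*(24 - 3) = 172*21 = 3612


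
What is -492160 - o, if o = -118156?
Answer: -374004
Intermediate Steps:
-492160 - o = -492160 - 1*(-118156) = -492160 + 118156 = -374004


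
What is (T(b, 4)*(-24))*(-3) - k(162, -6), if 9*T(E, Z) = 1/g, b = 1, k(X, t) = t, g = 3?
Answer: 26/3 ≈ 8.6667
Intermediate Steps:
T(E, Z) = 1/27 (T(E, Z) = (⅑)/3 = (⅑)*(⅓) = 1/27)
(T(b, 4)*(-24))*(-3) - k(162, -6) = ((1/27)*(-24))*(-3) - 1*(-6) = -8/9*(-3) + 6 = 8/3 + 6 = 26/3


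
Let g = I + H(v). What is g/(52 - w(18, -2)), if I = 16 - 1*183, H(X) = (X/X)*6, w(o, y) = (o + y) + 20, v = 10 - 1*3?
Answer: -161/16 ≈ -10.063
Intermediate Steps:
v = 7 (v = 10 - 3 = 7)
w(o, y) = 20 + o + y
H(X) = 6 (H(X) = 1*6 = 6)
I = -167 (I = 16 - 183 = -167)
g = -161 (g = -167 + 6 = -161)
g/(52 - w(18, -2)) = -161/(52 - (20 + 18 - 2)) = -161/(52 - 1*36) = -161/(52 - 36) = -161/16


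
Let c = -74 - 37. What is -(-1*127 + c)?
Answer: 238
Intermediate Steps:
c = -111
-(-1*127 + c) = -(-1*127 - 111) = -(-127 - 111) = -1*(-238) = 238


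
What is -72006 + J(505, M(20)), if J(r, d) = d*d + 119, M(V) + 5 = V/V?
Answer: -71871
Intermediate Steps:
M(V) = -4 (M(V) = -5 + V/V = -5 + 1 = -4)
J(r, d) = 119 + d² (J(r, d) = d² + 119 = 119 + d²)
-72006 + J(505, M(20)) = -72006 + (119 + (-4)²) = -72006 + (119 + 16) = -72006 + 135 = -71871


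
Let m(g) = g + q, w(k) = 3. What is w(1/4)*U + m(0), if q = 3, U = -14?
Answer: -39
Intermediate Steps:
m(g) = 3 + g (m(g) = g + 3 = 3 + g)
w(1/4)*U + m(0) = 3*(-14) + (3 + 0) = -42 + 3 = -39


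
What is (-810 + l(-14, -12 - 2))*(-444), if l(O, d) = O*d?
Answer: 272616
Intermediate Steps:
(-810 + l(-14, -12 - 2))*(-444) = (-810 - 14*(-12 - 2))*(-444) = (-810 - 14*(-14))*(-444) = (-810 + 196)*(-444) = -614*(-444) = 272616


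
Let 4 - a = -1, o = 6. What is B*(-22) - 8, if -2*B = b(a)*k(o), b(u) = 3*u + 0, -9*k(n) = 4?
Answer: -244/3 ≈ -81.333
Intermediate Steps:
k(n) = -4/9 (k(n) = -1/9*4 = -4/9)
a = 5 (a = 4 - 1*(-1) = 4 + 1 = 5)
b(u) = 3*u
B = 10/3 (B = -3*5*(-4)/(2*9) = -15*(-4)/(2*9) = -1/2*(-20/3) = 10/3 ≈ 3.3333)
B*(-22) - 8 = (10/3)*(-22) - 8 = -220/3 - 8 = -244/3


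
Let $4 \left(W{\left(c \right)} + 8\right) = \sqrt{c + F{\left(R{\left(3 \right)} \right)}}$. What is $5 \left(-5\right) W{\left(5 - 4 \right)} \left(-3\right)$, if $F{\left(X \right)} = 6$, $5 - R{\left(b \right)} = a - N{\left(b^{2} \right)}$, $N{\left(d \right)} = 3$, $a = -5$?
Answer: $-600 + \frac{75 \sqrt{7}}{4} \approx -550.39$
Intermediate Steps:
$R{\left(b \right)} = 13$ ($R{\left(b \right)} = 5 - \left(-5 - 3\right) = 5 - -8 = 5 + 8 = 13$)
$W{\left(c \right)} = -8 + \frac{\sqrt{6 + c}}{4}$ ($W{\left(c \right)} = -8 + \frac{\sqrt{c + 6}}{4} = -8 + \frac{\sqrt{6 + c}}{4}$)
$5 \left(-5\right) W{\left(5 - 4 \right)} \left(-3\right) = 5 \left(-5\right) \left(-8 + \frac{\sqrt{6 + \left(5 - 4\right)}}{4}\right) \left(-3\right) = - 25 \left(-8 + \frac{\sqrt{6 + 1}}{4}\right) \left(-3\right) = - 25 \left(-8 + \frac{\sqrt{7}}{4}\right) \left(-3\right) = \left(200 - \frac{25 \sqrt{7}}{4}\right) \left(-3\right) = -600 + \frac{75 \sqrt{7}}{4}$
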